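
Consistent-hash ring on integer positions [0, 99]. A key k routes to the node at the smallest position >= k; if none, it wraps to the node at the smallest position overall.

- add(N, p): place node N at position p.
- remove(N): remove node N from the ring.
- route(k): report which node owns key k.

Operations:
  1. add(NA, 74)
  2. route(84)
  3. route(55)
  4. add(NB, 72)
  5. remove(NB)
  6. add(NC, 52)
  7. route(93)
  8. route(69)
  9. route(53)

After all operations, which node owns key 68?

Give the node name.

Answer: NA

Derivation:
Op 1: add NA@74 -> ring=[74:NA]
Op 2: route key 84: none >= 84, wrap to smallest pos 74 -> NA
Op 3: route key 55: smallest pos >= 55 is 74 -> NA
Op 4: add NB@72 -> ring=[72:NB,74:NA]
Op 5: remove NB -> ring=[74:NA]
Op 6: add NC@52 -> ring=[52:NC,74:NA]
Op 7: route key 93: none >= 93, wrap to smallest pos 52 -> NC
Op 8: route key 69: smallest pos >= 69 is 74 -> NA
Op 9: route key 53: smallest pos >= 53 is 74 -> NA
Final route key 68: smallest pos >= 68 is 74 -> NA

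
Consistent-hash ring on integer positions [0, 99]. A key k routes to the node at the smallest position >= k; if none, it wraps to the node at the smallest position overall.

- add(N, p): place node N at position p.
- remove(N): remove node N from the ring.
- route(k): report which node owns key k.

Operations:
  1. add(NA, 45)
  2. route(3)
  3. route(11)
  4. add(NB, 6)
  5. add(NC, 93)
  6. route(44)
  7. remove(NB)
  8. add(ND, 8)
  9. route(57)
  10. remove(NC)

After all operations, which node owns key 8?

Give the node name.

Answer: ND

Derivation:
Op 1: add NA@45 -> ring=[45:NA]
Op 2: route key 3: smallest pos >= 3 is 45 -> NA
Op 3: route key 11: smallest pos >= 11 is 45 -> NA
Op 4: add NB@6 -> ring=[6:NB,45:NA]
Op 5: add NC@93 -> ring=[6:NB,45:NA,93:NC]
Op 6: route key 44: smallest pos >= 44 is 45 -> NA
Op 7: remove NB -> ring=[45:NA,93:NC]
Op 8: add ND@8 -> ring=[8:ND,45:NA,93:NC]
Op 9: route key 57: smallest pos >= 57 is 93 -> NC
Op 10: remove NC -> ring=[8:ND,45:NA]
Final route key 8: smallest pos >= 8 is 8 -> ND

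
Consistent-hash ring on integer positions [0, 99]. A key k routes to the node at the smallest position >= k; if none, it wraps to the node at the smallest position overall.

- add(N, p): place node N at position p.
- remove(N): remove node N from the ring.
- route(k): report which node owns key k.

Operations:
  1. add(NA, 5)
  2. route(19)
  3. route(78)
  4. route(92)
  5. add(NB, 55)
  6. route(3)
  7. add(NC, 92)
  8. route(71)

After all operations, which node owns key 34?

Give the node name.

Answer: NB

Derivation:
Op 1: add NA@5 -> ring=[5:NA]
Op 2: route key 19: none >= 19, wrap to smallest pos 5 -> NA
Op 3: route key 78: none >= 78, wrap to smallest pos 5 -> NA
Op 4: route key 92: none >= 92, wrap to smallest pos 5 -> NA
Op 5: add NB@55 -> ring=[5:NA,55:NB]
Op 6: route key 3: smallest pos >= 3 is 5 -> NA
Op 7: add NC@92 -> ring=[5:NA,55:NB,92:NC]
Op 8: route key 71: smallest pos >= 71 is 92 -> NC
Final route key 34: smallest pos >= 34 is 55 -> NB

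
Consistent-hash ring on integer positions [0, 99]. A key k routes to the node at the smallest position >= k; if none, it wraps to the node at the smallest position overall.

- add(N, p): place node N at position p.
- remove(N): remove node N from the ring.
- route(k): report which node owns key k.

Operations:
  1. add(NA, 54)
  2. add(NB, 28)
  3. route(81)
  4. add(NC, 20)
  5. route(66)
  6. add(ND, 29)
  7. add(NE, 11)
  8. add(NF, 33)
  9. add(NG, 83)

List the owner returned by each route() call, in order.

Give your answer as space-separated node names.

Op 1: add NA@54 -> ring=[54:NA]
Op 2: add NB@28 -> ring=[28:NB,54:NA]
Op 3: route key 81: none >= 81, wrap to smallest pos 28 -> NB
Op 4: add NC@20 -> ring=[20:NC,28:NB,54:NA]
Op 5: route key 66: none >= 66, wrap to smallest pos 20 -> NC
Op 6: add ND@29 -> ring=[20:NC,28:NB,29:ND,54:NA]
Op 7: add NE@11 -> ring=[11:NE,20:NC,28:NB,29:ND,54:NA]
Op 8: add NF@33 -> ring=[11:NE,20:NC,28:NB,29:ND,33:NF,54:NA]
Op 9: add NG@83 -> ring=[11:NE,20:NC,28:NB,29:ND,33:NF,54:NA,83:NG]

Answer: NB NC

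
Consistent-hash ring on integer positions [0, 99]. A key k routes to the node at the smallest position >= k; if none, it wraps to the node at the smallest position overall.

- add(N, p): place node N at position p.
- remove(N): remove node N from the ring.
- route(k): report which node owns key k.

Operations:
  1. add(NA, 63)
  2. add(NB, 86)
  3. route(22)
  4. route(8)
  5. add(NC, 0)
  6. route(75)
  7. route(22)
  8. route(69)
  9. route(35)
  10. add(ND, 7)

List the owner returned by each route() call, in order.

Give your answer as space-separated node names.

Answer: NA NA NB NA NB NA

Derivation:
Op 1: add NA@63 -> ring=[63:NA]
Op 2: add NB@86 -> ring=[63:NA,86:NB]
Op 3: route key 22: smallest pos >= 22 is 63 -> NA
Op 4: route key 8: smallest pos >= 8 is 63 -> NA
Op 5: add NC@0 -> ring=[0:NC,63:NA,86:NB]
Op 6: route key 75: smallest pos >= 75 is 86 -> NB
Op 7: route key 22: smallest pos >= 22 is 63 -> NA
Op 8: route key 69: smallest pos >= 69 is 86 -> NB
Op 9: route key 35: smallest pos >= 35 is 63 -> NA
Op 10: add ND@7 -> ring=[0:NC,7:ND,63:NA,86:NB]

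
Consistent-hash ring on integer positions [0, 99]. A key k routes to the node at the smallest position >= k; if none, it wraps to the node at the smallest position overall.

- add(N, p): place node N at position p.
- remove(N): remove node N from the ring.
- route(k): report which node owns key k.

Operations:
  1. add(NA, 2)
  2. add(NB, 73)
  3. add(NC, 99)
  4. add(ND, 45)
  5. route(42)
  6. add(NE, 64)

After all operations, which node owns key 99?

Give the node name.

Answer: NC

Derivation:
Op 1: add NA@2 -> ring=[2:NA]
Op 2: add NB@73 -> ring=[2:NA,73:NB]
Op 3: add NC@99 -> ring=[2:NA,73:NB,99:NC]
Op 4: add ND@45 -> ring=[2:NA,45:ND,73:NB,99:NC]
Op 5: route key 42: smallest pos >= 42 is 45 -> ND
Op 6: add NE@64 -> ring=[2:NA,45:ND,64:NE,73:NB,99:NC]
Final route key 99: smallest pos >= 99 is 99 -> NC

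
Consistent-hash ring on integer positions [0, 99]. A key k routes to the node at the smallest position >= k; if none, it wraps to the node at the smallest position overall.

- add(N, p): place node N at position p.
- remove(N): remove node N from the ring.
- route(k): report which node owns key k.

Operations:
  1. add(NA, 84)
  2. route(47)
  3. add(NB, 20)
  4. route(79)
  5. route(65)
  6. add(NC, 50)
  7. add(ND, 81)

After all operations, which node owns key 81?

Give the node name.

Answer: ND

Derivation:
Op 1: add NA@84 -> ring=[84:NA]
Op 2: route key 47: smallest pos >= 47 is 84 -> NA
Op 3: add NB@20 -> ring=[20:NB,84:NA]
Op 4: route key 79: smallest pos >= 79 is 84 -> NA
Op 5: route key 65: smallest pos >= 65 is 84 -> NA
Op 6: add NC@50 -> ring=[20:NB,50:NC,84:NA]
Op 7: add ND@81 -> ring=[20:NB,50:NC,81:ND,84:NA]
Final route key 81: smallest pos >= 81 is 81 -> ND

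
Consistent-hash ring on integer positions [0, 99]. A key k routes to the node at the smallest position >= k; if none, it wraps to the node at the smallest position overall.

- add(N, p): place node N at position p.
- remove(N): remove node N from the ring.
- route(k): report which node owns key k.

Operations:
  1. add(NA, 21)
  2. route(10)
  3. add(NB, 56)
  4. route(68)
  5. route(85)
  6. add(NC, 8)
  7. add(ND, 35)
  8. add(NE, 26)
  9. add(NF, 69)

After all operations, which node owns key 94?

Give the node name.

Op 1: add NA@21 -> ring=[21:NA]
Op 2: route key 10: smallest pos >= 10 is 21 -> NA
Op 3: add NB@56 -> ring=[21:NA,56:NB]
Op 4: route key 68: none >= 68, wrap to smallest pos 21 -> NA
Op 5: route key 85: none >= 85, wrap to smallest pos 21 -> NA
Op 6: add NC@8 -> ring=[8:NC,21:NA,56:NB]
Op 7: add ND@35 -> ring=[8:NC,21:NA,35:ND,56:NB]
Op 8: add NE@26 -> ring=[8:NC,21:NA,26:NE,35:ND,56:NB]
Op 9: add NF@69 -> ring=[8:NC,21:NA,26:NE,35:ND,56:NB,69:NF]
Final route key 94: none >= 94, wrap to smallest pos 8 -> NC

Answer: NC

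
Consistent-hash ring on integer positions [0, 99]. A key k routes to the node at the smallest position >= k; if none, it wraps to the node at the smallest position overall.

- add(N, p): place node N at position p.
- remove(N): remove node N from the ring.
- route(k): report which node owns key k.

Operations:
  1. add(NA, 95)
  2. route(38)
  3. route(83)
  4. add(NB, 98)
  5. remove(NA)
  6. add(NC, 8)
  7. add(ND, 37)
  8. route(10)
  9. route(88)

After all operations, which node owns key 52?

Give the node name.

Op 1: add NA@95 -> ring=[95:NA]
Op 2: route key 38: smallest pos >= 38 is 95 -> NA
Op 3: route key 83: smallest pos >= 83 is 95 -> NA
Op 4: add NB@98 -> ring=[95:NA,98:NB]
Op 5: remove NA -> ring=[98:NB]
Op 6: add NC@8 -> ring=[8:NC,98:NB]
Op 7: add ND@37 -> ring=[8:NC,37:ND,98:NB]
Op 8: route key 10: smallest pos >= 10 is 37 -> ND
Op 9: route key 88: smallest pos >= 88 is 98 -> NB
Final route key 52: smallest pos >= 52 is 98 -> NB

Answer: NB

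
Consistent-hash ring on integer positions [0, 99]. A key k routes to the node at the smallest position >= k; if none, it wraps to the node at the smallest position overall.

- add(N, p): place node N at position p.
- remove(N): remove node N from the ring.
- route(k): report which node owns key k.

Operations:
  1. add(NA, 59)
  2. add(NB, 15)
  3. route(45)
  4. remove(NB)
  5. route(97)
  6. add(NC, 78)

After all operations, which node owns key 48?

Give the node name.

Answer: NA

Derivation:
Op 1: add NA@59 -> ring=[59:NA]
Op 2: add NB@15 -> ring=[15:NB,59:NA]
Op 3: route key 45: smallest pos >= 45 is 59 -> NA
Op 4: remove NB -> ring=[59:NA]
Op 5: route key 97: none >= 97, wrap to smallest pos 59 -> NA
Op 6: add NC@78 -> ring=[59:NA,78:NC]
Final route key 48: smallest pos >= 48 is 59 -> NA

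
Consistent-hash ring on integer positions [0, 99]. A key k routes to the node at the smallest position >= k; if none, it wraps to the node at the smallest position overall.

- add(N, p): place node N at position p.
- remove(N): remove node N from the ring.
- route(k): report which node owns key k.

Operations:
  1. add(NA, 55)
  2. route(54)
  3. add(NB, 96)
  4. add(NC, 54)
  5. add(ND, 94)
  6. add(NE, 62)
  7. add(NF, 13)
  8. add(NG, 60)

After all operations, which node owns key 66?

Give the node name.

Answer: ND

Derivation:
Op 1: add NA@55 -> ring=[55:NA]
Op 2: route key 54: smallest pos >= 54 is 55 -> NA
Op 3: add NB@96 -> ring=[55:NA,96:NB]
Op 4: add NC@54 -> ring=[54:NC,55:NA,96:NB]
Op 5: add ND@94 -> ring=[54:NC,55:NA,94:ND,96:NB]
Op 6: add NE@62 -> ring=[54:NC,55:NA,62:NE,94:ND,96:NB]
Op 7: add NF@13 -> ring=[13:NF,54:NC,55:NA,62:NE,94:ND,96:NB]
Op 8: add NG@60 -> ring=[13:NF,54:NC,55:NA,60:NG,62:NE,94:ND,96:NB]
Final route key 66: smallest pos >= 66 is 94 -> ND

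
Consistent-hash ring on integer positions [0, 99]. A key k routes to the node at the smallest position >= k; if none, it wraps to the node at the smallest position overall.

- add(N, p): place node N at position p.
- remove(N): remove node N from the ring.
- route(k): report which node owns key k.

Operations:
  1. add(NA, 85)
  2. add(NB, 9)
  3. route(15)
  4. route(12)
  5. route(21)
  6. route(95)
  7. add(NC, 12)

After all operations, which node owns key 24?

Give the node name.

Answer: NA

Derivation:
Op 1: add NA@85 -> ring=[85:NA]
Op 2: add NB@9 -> ring=[9:NB,85:NA]
Op 3: route key 15: smallest pos >= 15 is 85 -> NA
Op 4: route key 12: smallest pos >= 12 is 85 -> NA
Op 5: route key 21: smallest pos >= 21 is 85 -> NA
Op 6: route key 95: none >= 95, wrap to smallest pos 9 -> NB
Op 7: add NC@12 -> ring=[9:NB,12:NC,85:NA]
Final route key 24: smallest pos >= 24 is 85 -> NA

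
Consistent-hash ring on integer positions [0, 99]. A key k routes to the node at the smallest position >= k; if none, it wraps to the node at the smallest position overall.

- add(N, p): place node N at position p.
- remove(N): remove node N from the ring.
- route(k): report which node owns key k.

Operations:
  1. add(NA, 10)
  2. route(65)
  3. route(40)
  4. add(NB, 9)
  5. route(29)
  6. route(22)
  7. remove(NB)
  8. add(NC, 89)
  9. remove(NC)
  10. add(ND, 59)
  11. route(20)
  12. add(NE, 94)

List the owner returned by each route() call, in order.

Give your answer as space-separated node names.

Answer: NA NA NB NB ND

Derivation:
Op 1: add NA@10 -> ring=[10:NA]
Op 2: route key 65: none >= 65, wrap to smallest pos 10 -> NA
Op 3: route key 40: none >= 40, wrap to smallest pos 10 -> NA
Op 4: add NB@9 -> ring=[9:NB,10:NA]
Op 5: route key 29: none >= 29, wrap to smallest pos 9 -> NB
Op 6: route key 22: none >= 22, wrap to smallest pos 9 -> NB
Op 7: remove NB -> ring=[10:NA]
Op 8: add NC@89 -> ring=[10:NA,89:NC]
Op 9: remove NC -> ring=[10:NA]
Op 10: add ND@59 -> ring=[10:NA,59:ND]
Op 11: route key 20: smallest pos >= 20 is 59 -> ND
Op 12: add NE@94 -> ring=[10:NA,59:ND,94:NE]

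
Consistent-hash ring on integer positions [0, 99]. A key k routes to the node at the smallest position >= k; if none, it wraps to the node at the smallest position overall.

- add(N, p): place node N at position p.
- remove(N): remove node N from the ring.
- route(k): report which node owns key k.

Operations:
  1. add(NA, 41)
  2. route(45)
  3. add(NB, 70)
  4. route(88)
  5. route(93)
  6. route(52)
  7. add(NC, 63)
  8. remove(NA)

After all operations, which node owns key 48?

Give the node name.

Answer: NC

Derivation:
Op 1: add NA@41 -> ring=[41:NA]
Op 2: route key 45: none >= 45, wrap to smallest pos 41 -> NA
Op 3: add NB@70 -> ring=[41:NA,70:NB]
Op 4: route key 88: none >= 88, wrap to smallest pos 41 -> NA
Op 5: route key 93: none >= 93, wrap to smallest pos 41 -> NA
Op 6: route key 52: smallest pos >= 52 is 70 -> NB
Op 7: add NC@63 -> ring=[41:NA,63:NC,70:NB]
Op 8: remove NA -> ring=[63:NC,70:NB]
Final route key 48: smallest pos >= 48 is 63 -> NC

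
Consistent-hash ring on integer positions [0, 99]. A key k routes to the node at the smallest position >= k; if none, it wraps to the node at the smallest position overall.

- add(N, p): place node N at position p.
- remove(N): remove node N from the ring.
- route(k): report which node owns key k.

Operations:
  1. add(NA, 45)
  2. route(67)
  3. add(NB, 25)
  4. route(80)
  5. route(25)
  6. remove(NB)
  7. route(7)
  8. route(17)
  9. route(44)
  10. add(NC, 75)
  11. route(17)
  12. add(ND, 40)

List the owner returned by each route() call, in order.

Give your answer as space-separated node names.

Op 1: add NA@45 -> ring=[45:NA]
Op 2: route key 67: none >= 67, wrap to smallest pos 45 -> NA
Op 3: add NB@25 -> ring=[25:NB,45:NA]
Op 4: route key 80: none >= 80, wrap to smallest pos 25 -> NB
Op 5: route key 25: smallest pos >= 25 is 25 -> NB
Op 6: remove NB -> ring=[45:NA]
Op 7: route key 7: smallest pos >= 7 is 45 -> NA
Op 8: route key 17: smallest pos >= 17 is 45 -> NA
Op 9: route key 44: smallest pos >= 44 is 45 -> NA
Op 10: add NC@75 -> ring=[45:NA,75:NC]
Op 11: route key 17: smallest pos >= 17 is 45 -> NA
Op 12: add ND@40 -> ring=[40:ND,45:NA,75:NC]

Answer: NA NB NB NA NA NA NA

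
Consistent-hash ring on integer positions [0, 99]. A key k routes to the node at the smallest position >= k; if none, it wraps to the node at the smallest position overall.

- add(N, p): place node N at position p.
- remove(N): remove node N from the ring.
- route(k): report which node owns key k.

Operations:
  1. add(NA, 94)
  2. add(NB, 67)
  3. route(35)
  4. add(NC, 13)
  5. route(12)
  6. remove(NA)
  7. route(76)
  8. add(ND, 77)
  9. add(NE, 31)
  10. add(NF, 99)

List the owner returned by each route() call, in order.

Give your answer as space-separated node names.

Op 1: add NA@94 -> ring=[94:NA]
Op 2: add NB@67 -> ring=[67:NB,94:NA]
Op 3: route key 35: smallest pos >= 35 is 67 -> NB
Op 4: add NC@13 -> ring=[13:NC,67:NB,94:NA]
Op 5: route key 12: smallest pos >= 12 is 13 -> NC
Op 6: remove NA -> ring=[13:NC,67:NB]
Op 7: route key 76: none >= 76, wrap to smallest pos 13 -> NC
Op 8: add ND@77 -> ring=[13:NC,67:NB,77:ND]
Op 9: add NE@31 -> ring=[13:NC,31:NE,67:NB,77:ND]
Op 10: add NF@99 -> ring=[13:NC,31:NE,67:NB,77:ND,99:NF]

Answer: NB NC NC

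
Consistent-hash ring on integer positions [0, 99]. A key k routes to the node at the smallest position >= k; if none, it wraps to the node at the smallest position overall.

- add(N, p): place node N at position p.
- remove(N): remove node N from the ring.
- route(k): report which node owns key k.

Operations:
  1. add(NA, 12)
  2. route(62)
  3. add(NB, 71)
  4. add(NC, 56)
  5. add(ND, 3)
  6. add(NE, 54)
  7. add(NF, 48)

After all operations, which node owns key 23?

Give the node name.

Answer: NF

Derivation:
Op 1: add NA@12 -> ring=[12:NA]
Op 2: route key 62: none >= 62, wrap to smallest pos 12 -> NA
Op 3: add NB@71 -> ring=[12:NA,71:NB]
Op 4: add NC@56 -> ring=[12:NA,56:NC,71:NB]
Op 5: add ND@3 -> ring=[3:ND,12:NA,56:NC,71:NB]
Op 6: add NE@54 -> ring=[3:ND,12:NA,54:NE,56:NC,71:NB]
Op 7: add NF@48 -> ring=[3:ND,12:NA,48:NF,54:NE,56:NC,71:NB]
Final route key 23: smallest pos >= 23 is 48 -> NF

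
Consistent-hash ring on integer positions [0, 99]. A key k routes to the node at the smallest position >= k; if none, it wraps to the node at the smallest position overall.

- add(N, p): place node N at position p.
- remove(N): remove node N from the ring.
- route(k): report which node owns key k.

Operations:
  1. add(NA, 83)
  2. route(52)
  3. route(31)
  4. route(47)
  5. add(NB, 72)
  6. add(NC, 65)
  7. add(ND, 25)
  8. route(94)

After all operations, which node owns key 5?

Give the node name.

Answer: ND

Derivation:
Op 1: add NA@83 -> ring=[83:NA]
Op 2: route key 52: smallest pos >= 52 is 83 -> NA
Op 3: route key 31: smallest pos >= 31 is 83 -> NA
Op 4: route key 47: smallest pos >= 47 is 83 -> NA
Op 5: add NB@72 -> ring=[72:NB,83:NA]
Op 6: add NC@65 -> ring=[65:NC,72:NB,83:NA]
Op 7: add ND@25 -> ring=[25:ND,65:NC,72:NB,83:NA]
Op 8: route key 94: none >= 94, wrap to smallest pos 25 -> ND
Final route key 5: smallest pos >= 5 is 25 -> ND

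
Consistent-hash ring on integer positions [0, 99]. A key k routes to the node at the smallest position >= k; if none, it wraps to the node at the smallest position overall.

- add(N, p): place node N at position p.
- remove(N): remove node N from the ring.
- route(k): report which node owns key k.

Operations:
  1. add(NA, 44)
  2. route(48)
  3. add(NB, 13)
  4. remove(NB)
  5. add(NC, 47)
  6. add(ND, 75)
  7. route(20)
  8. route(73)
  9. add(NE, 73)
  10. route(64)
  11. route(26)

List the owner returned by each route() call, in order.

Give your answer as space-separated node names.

Answer: NA NA ND NE NA

Derivation:
Op 1: add NA@44 -> ring=[44:NA]
Op 2: route key 48: none >= 48, wrap to smallest pos 44 -> NA
Op 3: add NB@13 -> ring=[13:NB,44:NA]
Op 4: remove NB -> ring=[44:NA]
Op 5: add NC@47 -> ring=[44:NA,47:NC]
Op 6: add ND@75 -> ring=[44:NA,47:NC,75:ND]
Op 7: route key 20: smallest pos >= 20 is 44 -> NA
Op 8: route key 73: smallest pos >= 73 is 75 -> ND
Op 9: add NE@73 -> ring=[44:NA,47:NC,73:NE,75:ND]
Op 10: route key 64: smallest pos >= 64 is 73 -> NE
Op 11: route key 26: smallest pos >= 26 is 44 -> NA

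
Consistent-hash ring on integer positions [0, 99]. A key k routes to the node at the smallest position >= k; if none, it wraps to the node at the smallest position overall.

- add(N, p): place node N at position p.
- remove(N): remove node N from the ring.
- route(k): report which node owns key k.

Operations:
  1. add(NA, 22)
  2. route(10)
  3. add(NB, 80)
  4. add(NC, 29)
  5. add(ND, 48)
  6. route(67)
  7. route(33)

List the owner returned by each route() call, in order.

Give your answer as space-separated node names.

Op 1: add NA@22 -> ring=[22:NA]
Op 2: route key 10: smallest pos >= 10 is 22 -> NA
Op 3: add NB@80 -> ring=[22:NA,80:NB]
Op 4: add NC@29 -> ring=[22:NA,29:NC,80:NB]
Op 5: add ND@48 -> ring=[22:NA,29:NC,48:ND,80:NB]
Op 6: route key 67: smallest pos >= 67 is 80 -> NB
Op 7: route key 33: smallest pos >= 33 is 48 -> ND

Answer: NA NB ND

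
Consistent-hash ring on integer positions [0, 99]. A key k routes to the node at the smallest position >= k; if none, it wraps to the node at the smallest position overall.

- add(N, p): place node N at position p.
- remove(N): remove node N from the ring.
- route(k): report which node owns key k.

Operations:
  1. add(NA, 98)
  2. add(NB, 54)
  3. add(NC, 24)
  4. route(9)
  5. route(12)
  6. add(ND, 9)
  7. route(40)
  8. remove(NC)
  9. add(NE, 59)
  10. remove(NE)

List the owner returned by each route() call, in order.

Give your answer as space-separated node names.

Op 1: add NA@98 -> ring=[98:NA]
Op 2: add NB@54 -> ring=[54:NB,98:NA]
Op 3: add NC@24 -> ring=[24:NC,54:NB,98:NA]
Op 4: route key 9: smallest pos >= 9 is 24 -> NC
Op 5: route key 12: smallest pos >= 12 is 24 -> NC
Op 6: add ND@9 -> ring=[9:ND,24:NC,54:NB,98:NA]
Op 7: route key 40: smallest pos >= 40 is 54 -> NB
Op 8: remove NC -> ring=[9:ND,54:NB,98:NA]
Op 9: add NE@59 -> ring=[9:ND,54:NB,59:NE,98:NA]
Op 10: remove NE -> ring=[9:ND,54:NB,98:NA]

Answer: NC NC NB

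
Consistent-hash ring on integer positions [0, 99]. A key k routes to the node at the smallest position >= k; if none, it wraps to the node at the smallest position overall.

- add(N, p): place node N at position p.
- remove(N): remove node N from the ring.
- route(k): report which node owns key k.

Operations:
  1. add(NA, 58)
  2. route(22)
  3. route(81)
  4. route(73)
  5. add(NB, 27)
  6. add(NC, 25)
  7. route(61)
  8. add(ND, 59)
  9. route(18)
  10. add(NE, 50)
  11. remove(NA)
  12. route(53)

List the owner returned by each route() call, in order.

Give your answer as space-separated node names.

Op 1: add NA@58 -> ring=[58:NA]
Op 2: route key 22: smallest pos >= 22 is 58 -> NA
Op 3: route key 81: none >= 81, wrap to smallest pos 58 -> NA
Op 4: route key 73: none >= 73, wrap to smallest pos 58 -> NA
Op 5: add NB@27 -> ring=[27:NB,58:NA]
Op 6: add NC@25 -> ring=[25:NC,27:NB,58:NA]
Op 7: route key 61: none >= 61, wrap to smallest pos 25 -> NC
Op 8: add ND@59 -> ring=[25:NC,27:NB,58:NA,59:ND]
Op 9: route key 18: smallest pos >= 18 is 25 -> NC
Op 10: add NE@50 -> ring=[25:NC,27:NB,50:NE,58:NA,59:ND]
Op 11: remove NA -> ring=[25:NC,27:NB,50:NE,59:ND]
Op 12: route key 53: smallest pos >= 53 is 59 -> ND

Answer: NA NA NA NC NC ND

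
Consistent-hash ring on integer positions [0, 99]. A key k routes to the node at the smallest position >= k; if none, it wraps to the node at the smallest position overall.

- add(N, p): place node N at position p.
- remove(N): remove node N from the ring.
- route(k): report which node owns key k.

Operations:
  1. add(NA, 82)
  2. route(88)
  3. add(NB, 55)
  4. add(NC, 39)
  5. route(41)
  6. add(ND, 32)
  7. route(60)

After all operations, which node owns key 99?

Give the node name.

Op 1: add NA@82 -> ring=[82:NA]
Op 2: route key 88: none >= 88, wrap to smallest pos 82 -> NA
Op 3: add NB@55 -> ring=[55:NB,82:NA]
Op 4: add NC@39 -> ring=[39:NC,55:NB,82:NA]
Op 5: route key 41: smallest pos >= 41 is 55 -> NB
Op 6: add ND@32 -> ring=[32:ND,39:NC,55:NB,82:NA]
Op 7: route key 60: smallest pos >= 60 is 82 -> NA
Final route key 99: none >= 99, wrap to smallest pos 32 -> ND

Answer: ND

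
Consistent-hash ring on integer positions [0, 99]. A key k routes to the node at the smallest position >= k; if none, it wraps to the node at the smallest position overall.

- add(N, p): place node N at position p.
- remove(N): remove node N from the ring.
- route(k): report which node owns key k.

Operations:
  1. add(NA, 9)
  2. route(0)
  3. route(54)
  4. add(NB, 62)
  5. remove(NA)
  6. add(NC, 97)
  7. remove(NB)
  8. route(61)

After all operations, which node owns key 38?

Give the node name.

Answer: NC

Derivation:
Op 1: add NA@9 -> ring=[9:NA]
Op 2: route key 0: smallest pos >= 0 is 9 -> NA
Op 3: route key 54: none >= 54, wrap to smallest pos 9 -> NA
Op 4: add NB@62 -> ring=[9:NA,62:NB]
Op 5: remove NA -> ring=[62:NB]
Op 6: add NC@97 -> ring=[62:NB,97:NC]
Op 7: remove NB -> ring=[97:NC]
Op 8: route key 61: smallest pos >= 61 is 97 -> NC
Final route key 38: smallest pos >= 38 is 97 -> NC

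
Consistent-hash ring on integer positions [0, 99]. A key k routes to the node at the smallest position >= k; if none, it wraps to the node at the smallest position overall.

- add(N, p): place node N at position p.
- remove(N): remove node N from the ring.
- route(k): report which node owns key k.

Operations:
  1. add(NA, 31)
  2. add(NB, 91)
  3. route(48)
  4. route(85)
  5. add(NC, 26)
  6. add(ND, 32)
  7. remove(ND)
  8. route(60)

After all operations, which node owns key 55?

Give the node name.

Op 1: add NA@31 -> ring=[31:NA]
Op 2: add NB@91 -> ring=[31:NA,91:NB]
Op 3: route key 48: smallest pos >= 48 is 91 -> NB
Op 4: route key 85: smallest pos >= 85 is 91 -> NB
Op 5: add NC@26 -> ring=[26:NC,31:NA,91:NB]
Op 6: add ND@32 -> ring=[26:NC,31:NA,32:ND,91:NB]
Op 7: remove ND -> ring=[26:NC,31:NA,91:NB]
Op 8: route key 60: smallest pos >= 60 is 91 -> NB
Final route key 55: smallest pos >= 55 is 91 -> NB

Answer: NB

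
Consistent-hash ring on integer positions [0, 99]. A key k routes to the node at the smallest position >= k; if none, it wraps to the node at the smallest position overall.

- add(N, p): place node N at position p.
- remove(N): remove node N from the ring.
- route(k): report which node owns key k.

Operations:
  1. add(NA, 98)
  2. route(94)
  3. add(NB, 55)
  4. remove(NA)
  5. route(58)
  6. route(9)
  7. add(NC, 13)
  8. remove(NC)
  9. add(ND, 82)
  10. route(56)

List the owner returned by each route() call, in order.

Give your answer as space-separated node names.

Op 1: add NA@98 -> ring=[98:NA]
Op 2: route key 94: smallest pos >= 94 is 98 -> NA
Op 3: add NB@55 -> ring=[55:NB,98:NA]
Op 4: remove NA -> ring=[55:NB]
Op 5: route key 58: none >= 58, wrap to smallest pos 55 -> NB
Op 6: route key 9: smallest pos >= 9 is 55 -> NB
Op 7: add NC@13 -> ring=[13:NC,55:NB]
Op 8: remove NC -> ring=[55:NB]
Op 9: add ND@82 -> ring=[55:NB,82:ND]
Op 10: route key 56: smallest pos >= 56 is 82 -> ND

Answer: NA NB NB ND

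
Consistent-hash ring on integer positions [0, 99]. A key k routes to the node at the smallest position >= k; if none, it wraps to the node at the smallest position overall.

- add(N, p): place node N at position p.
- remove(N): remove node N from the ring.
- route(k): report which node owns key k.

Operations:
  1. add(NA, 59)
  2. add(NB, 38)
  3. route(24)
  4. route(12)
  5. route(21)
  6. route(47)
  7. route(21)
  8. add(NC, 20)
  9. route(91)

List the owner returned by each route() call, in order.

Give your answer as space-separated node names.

Op 1: add NA@59 -> ring=[59:NA]
Op 2: add NB@38 -> ring=[38:NB,59:NA]
Op 3: route key 24: smallest pos >= 24 is 38 -> NB
Op 4: route key 12: smallest pos >= 12 is 38 -> NB
Op 5: route key 21: smallest pos >= 21 is 38 -> NB
Op 6: route key 47: smallest pos >= 47 is 59 -> NA
Op 7: route key 21: smallest pos >= 21 is 38 -> NB
Op 8: add NC@20 -> ring=[20:NC,38:NB,59:NA]
Op 9: route key 91: none >= 91, wrap to smallest pos 20 -> NC

Answer: NB NB NB NA NB NC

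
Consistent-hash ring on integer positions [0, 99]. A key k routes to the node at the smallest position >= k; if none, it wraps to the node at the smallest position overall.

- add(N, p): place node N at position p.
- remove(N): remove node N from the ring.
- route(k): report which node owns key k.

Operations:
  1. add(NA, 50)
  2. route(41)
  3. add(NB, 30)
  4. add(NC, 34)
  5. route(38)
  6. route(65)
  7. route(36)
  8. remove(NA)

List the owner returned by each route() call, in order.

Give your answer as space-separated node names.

Op 1: add NA@50 -> ring=[50:NA]
Op 2: route key 41: smallest pos >= 41 is 50 -> NA
Op 3: add NB@30 -> ring=[30:NB,50:NA]
Op 4: add NC@34 -> ring=[30:NB,34:NC,50:NA]
Op 5: route key 38: smallest pos >= 38 is 50 -> NA
Op 6: route key 65: none >= 65, wrap to smallest pos 30 -> NB
Op 7: route key 36: smallest pos >= 36 is 50 -> NA
Op 8: remove NA -> ring=[30:NB,34:NC]

Answer: NA NA NB NA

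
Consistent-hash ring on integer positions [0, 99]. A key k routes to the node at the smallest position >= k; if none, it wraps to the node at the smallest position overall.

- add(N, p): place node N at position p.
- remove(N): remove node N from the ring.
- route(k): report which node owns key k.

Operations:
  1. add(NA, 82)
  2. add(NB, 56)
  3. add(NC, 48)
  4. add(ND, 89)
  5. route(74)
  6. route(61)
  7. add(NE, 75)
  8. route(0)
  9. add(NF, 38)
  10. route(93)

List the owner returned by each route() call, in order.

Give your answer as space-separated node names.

Op 1: add NA@82 -> ring=[82:NA]
Op 2: add NB@56 -> ring=[56:NB,82:NA]
Op 3: add NC@48 -> ring=[48:NC,56:NB,82:NA]
Op 4: add ND@89 -> ring=[48:NC,56:NB,82:NA,89:ND]
Op 5: route key 74: smallest pos >= 74 is 82 -> NA
Op 6: route key 61: smallest pos >= 61 is 82 -> NA
Op 7: add NE@75 -> ring=[48:NC,56:NB,75:NE,82:NA,89:ND]
Op 8: route key 0: smallest pos >= 0 is 48 -> NC
Op 9: add NF@38 -> ring=[38:NF,48:NC,56:NB,75:NE,82:NA,89:ND]
Op 10: route key 93: none >= 93, wrap to smallest pos 38 -> NF

Answer: NA NA NC NF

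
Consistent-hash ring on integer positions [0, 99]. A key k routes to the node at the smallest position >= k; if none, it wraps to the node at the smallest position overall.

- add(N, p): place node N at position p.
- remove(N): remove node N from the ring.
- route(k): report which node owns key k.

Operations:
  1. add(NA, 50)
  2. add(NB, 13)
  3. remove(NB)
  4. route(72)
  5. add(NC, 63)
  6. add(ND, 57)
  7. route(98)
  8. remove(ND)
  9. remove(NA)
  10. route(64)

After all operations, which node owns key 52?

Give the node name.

Answer: NC

Derivation:
Op 1: add NA@50 -> ring=[50:NA]
Op 2: add NB@13 -> ring=[13:NB,50:NA]
Op 3: remove NB -> ring=[50:NA]
Op 4: route key 72: none >= 72, wrap to smallest pos 50 -> NA
Op 5: add NC@63 -> ring=[50:NA,63:NC]
Op 6: add ND@57 -> ring=[50:NA,57:ND,63:NC]
Op 7: route key 98: none >= 98, wrap to smallest pos 50 -> NA
Op 8: remove ND -> ring=[50:NA,63:NC]
Op 9: remove NA -> ring=[63:NC]
Op 10: route key 64: none >= 64, wrap to smallest pos 63 -> NC
Final route key 52: smallest pos >= 52 is 63 -> NC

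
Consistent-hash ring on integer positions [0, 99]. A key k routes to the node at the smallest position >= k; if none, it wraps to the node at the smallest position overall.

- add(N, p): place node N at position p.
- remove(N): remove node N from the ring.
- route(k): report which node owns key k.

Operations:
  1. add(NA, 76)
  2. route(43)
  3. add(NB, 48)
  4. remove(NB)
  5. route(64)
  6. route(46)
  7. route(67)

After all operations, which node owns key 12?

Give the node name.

Answer: NA

Derivation:
Op 1: add NA@76 -> ring=[76:NA]
Op 2: route key 43: smallest pos >= 43 is 76 -> NA
Op 3: add NB@48 -> ring=[48:NB,76:NA]
Op 4: remove NB -> ring=[76:NA]
Op 5: route key 64: smallest pos >= 64 is 76 -> NA
Op 6: route key 46: smallest pos >= 46 is 76 -> NA
Op 7: route key 67: smallest pos >= 67 is 76 -> NA
Final route key 12: smallest pos >= 12 is 76 -> NA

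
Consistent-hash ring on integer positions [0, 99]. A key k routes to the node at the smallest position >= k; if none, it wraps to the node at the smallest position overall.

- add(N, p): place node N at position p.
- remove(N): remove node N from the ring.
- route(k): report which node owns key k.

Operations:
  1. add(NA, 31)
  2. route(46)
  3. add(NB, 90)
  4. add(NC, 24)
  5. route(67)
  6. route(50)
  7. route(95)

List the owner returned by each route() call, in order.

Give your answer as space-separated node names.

Answer: NA NB NB NC

Derivation:
Op 1: add NA@31 -> ring=[31:NA]
Op 2: route key 46: none >= 46, wrap to smallest pos 31 -> NA
Op 3: add NB@90 -> ring=[31:NA,90:NB]
Op 4: add NC@24 -> ring=[24:NC,31:NA,90:NB]
Op 5: route key 67: smallest pos >= 67 is 90 -> NB
Op 6: route key 50: smallest pos >= 50 is 90 -> NB
Op 7: route key 95: none >= 95, wrap to smallest pos 24 -> NC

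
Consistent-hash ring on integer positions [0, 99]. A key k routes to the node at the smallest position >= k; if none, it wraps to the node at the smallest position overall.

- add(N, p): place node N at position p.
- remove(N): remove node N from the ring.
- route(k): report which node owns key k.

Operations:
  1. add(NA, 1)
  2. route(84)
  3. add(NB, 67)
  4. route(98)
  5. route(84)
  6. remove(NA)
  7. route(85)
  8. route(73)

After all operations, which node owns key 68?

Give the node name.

Op 1: add NA@1 -> ring=[1:NA]
Op 2: route key 84: none >= 84, wrap to smallest pos 1 -> NA
Op 3: add NB@67 -> ring=[1:NA,67:NB]
Op 4: route key 98: none >= 98, wrap to smallest pos 1 -> NA
Op 5: route key 84: none >= 84, wrap to smallest pos 1 -> NA
Op 6: remove NA -> ring=[67:NB]
Op 7: route key 85: none >= 85, wrap to smallest pos 67 -> NB
Op 8: route key 73: none >= 73, wrap to smallest pos 67 -> NB
Final route key 68: none >= 68, wrap to smallest pos 67 -> NB

Answer: NB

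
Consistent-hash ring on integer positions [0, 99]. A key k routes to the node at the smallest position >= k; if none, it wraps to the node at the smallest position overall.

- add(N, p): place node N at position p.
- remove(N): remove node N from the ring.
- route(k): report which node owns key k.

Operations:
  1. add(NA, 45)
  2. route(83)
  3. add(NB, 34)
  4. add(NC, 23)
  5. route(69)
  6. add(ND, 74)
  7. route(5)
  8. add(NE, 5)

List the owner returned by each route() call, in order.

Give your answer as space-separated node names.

Answer: NA NC NC

Derivation:
Op 1: add NA@45 -> ring=[45:NA]
Op 2: route key 83: none >= 83, wrap to smallest pos 45 -> NA
Op 3: add NB@34 -> ring=[34:NB,45:NA]
Op 4: add NC@23 -> ring=[23:NC,34:NB,45:NA]
Op 5: route key 69: none >= 69, wrap to smallest pos 23 -> NC
Op 6: add ND@74 -> ring=[23:NC,34:NB,45:NA,74:ND]
Op 7: route key 5: smallest pos >= 5 is 23 -> NC
Op 8: add NE@5 -> ring=[5:NE,23:NC,34:NB,45:NA,74:ND]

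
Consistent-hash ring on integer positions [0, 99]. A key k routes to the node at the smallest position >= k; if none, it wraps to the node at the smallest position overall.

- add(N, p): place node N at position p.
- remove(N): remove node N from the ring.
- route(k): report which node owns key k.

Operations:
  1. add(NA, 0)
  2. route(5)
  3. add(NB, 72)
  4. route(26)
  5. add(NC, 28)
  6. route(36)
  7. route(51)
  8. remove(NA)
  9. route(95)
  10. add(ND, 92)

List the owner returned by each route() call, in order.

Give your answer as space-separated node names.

Answer: NA NB NB NB NC

Derivation:
Op 1: add NA@0 -> ring=[0:NA]
Op 2: route key 5: none >= 5, wrap to smallest pos 0 -> NA
Op 3: add NB@72 -> ring=[0:NA,72:NB]
Op 4: route key 26: smallest pos >= 26 is 72 -> NB
Op 5: add NC@28 -> ring=[0:NA,28:NC,72:NB]
Op 6: route key 36: smallest pos >= 36 is 72 -> NB
Op 7: route key 51: smallest pos >= 51 is 72 -> NB
Op 8: remove NA -> ring=[28:NC,72:NB]
Op 9: route key 95: none >= 95, wrap to smallest pos 28 -> NC
Op 10: add ND@92 -> ring=[28:NC,72:NB,92:ND]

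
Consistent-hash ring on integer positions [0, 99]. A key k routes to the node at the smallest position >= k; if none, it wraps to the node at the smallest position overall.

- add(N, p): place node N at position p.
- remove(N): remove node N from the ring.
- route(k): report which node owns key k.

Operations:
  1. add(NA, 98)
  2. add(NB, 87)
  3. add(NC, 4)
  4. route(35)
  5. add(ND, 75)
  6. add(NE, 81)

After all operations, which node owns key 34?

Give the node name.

Op 1: add NA@98 -> ring=[98:NA]
Op 2: add NB@87 -> ring=[87:NB,98:NA]
Op 3: add NC@4 -> ring=[4:NC,87:NB,98:NA]
Op 4: route key 35: smallest pos >= 35 is 87 -> NB
Op 5: add ND@75 -> ring=[4:NC,75:ND,87:NB,98:NA]
Op 6: add NE@81 -> ring=[4:NC,75:ND,81:NE,87:NB,98:NA]
Final route key 34: smallest pos >= 34 is 75 -> ND

Answer: ND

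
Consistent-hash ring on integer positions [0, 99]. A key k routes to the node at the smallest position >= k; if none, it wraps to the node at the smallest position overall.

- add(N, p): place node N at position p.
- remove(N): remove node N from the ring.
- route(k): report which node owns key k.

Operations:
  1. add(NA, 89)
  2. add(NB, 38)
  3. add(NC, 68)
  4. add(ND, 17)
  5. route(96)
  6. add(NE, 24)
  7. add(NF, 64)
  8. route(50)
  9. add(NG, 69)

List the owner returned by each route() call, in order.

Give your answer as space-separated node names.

Answer: ND NF

Derivation:
Op 1: add NA@89 -> ring=[89:NA]
Op 2: add NB@38 -> ring=[38:NB,89:NA]
Op 3: add NC@68 -> ring=[38:NB,68:NC,89:NA]
Op 4: add ND@17 -> ring=[17:ND,38:NB,68:NC,89:NA]
Op 5: route key 96: none >= 96, wrap to smallest pos 17 -> ND
Op 6: add NE@24 -> ring=[17:ND,24:NE,38:NB,68:NC,89:NA]
Op 7: add NF@64 -> ring=[17:ND,24:NE,38:NB,64:NF,68:NC,89:NA]
Op 8: route key 50: smallest pos >= 50 is 64 -> NF
Op 9: add NG@69 -> ring=[17:ND,24:NE,38:NB,64:NF,68:NC,69:NG,89:NA]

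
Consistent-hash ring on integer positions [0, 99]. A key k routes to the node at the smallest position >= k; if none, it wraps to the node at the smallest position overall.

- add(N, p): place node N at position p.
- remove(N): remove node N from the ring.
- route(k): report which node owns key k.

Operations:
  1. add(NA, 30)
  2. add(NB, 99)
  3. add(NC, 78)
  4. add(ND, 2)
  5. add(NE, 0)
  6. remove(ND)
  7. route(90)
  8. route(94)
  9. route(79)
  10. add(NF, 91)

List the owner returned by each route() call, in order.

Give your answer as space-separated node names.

Op 1: add NA@30 -> ring=[30:NA]
Op 2: add NB@99 -> ring=[30:NA,99:NB]
Op 3: add NC@78 -> ring=[30:NA,78:NC,99:NB]
Op 4: add ND@2 -> ring=[2:ND,30:NA,78:NC,99:NB]
Op 5: add NE@0 -> ring=[0:NE,2:ND,30:NA,78:NC,99:NB]
Op 6: remove ND -> ring=[0:NE,30:NA,78:NC,99:NB]
Op 7: route key 90: smallest pos >= 90 is 99 -> NB
Op 8: route key 94: smallest pos >= 94 is 99 -> NB
Op 9: route key 79: smallest pos >= 79 is 99 -> NB
Op 10: add NF@91 -> ring=[0:NE,30:NA,78:NC,91:NF,99:NB]

Answer: NB NB NB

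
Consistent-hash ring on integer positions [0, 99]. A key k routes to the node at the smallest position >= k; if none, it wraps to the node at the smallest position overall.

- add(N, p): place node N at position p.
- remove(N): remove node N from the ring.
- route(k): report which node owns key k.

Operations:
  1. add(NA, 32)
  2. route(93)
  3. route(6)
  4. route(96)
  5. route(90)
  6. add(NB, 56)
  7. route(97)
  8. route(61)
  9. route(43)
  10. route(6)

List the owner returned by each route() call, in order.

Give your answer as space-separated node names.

Op 1: add NA@32 -> ring=[32:NA]
Op 2: route key 93: none >= 93, wrap to smallest pos 32 -> NA
Op 3: route key 6: smallest pos >= 6 is 32 -> NA
Op 4: route key 96: none >= 96, wrap to smallest pos 32 -> NA
Op 5: route key 90: none >= 90, wrap to smallest pos 32 -> NA
Op 6: add NB@56 -> ring=[32:NA,56:NB]
Op 7: route key 97: none >= 97, wrap to smallest pos 32 -> NA
Op 8: route key 61: none >= 61, wrap to smallest pos 32 -> NA
Op 9: route key 43: smallest pos >= 43 is 56 -> NB
Op 10: route key 6: smallest pos >= 6 is 32 -> NA

Answer: NA NA NA NA NA NA NB NA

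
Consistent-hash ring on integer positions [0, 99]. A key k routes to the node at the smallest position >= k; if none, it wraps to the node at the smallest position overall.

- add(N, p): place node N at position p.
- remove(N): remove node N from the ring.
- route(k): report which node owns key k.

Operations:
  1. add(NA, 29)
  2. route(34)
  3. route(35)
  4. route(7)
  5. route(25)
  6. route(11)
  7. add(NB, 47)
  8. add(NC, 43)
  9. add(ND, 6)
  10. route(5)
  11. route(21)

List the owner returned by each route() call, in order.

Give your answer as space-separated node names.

Answer: NA NA NA NA NA ND NA

Derivation:
Op 1: add NA@29 -> ring=[29:NA]
Op 2: route key 34: none >= 34, wrap to smallest pos 29 -> NA
Op 3: route key 35: none >= 35, wrap to smallest pos 29 -> NA
Op 4: route key 7: smallest pos >= 7 is 29 -> NA
Op 5: route key 25: smallest pos >= 25 is 29 -> NA
Op 6: route key 11: smallest pos >= 11 is 29 -> NA
Op 7: add NB@47 -> ring=[29:NA,47:NB]
Op 8: add NC@43 -> ring=[29:NA,43:NC,47:NB]
Op 9: add ND@6 -> ring=[6:ND,29:NA,43:NC,47:NB]
Op 10: route key 5: smallest pos >= 5 is 6 -> ND
Op 11: route key 21: smallest pos >= 21 is 29 -> NA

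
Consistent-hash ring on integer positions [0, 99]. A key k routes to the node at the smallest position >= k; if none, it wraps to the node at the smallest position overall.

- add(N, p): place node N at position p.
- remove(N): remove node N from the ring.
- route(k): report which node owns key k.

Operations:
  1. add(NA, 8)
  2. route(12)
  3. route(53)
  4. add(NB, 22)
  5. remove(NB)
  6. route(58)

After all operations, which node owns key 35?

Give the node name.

Answer: NA

Derivation:
Op 1: add NA@8 -> ring=[8:NA]
Op 2: route key 12: none >= 12, wrap to smallest pos 8 -> NA
Op 3: route key 53: none >= 53, wrap to smallest pos 8 -> NA
Op 4: add NB@22 -> ring=[8:NA,22:NB]
Op 5: remove NB -> ring=[8:NA]
Op 6: route key 58: none >= 58, wrap to smallest pos 8 -> NA
Final route key 35: none >= 35, wrap to smallest pos 8 -> NA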